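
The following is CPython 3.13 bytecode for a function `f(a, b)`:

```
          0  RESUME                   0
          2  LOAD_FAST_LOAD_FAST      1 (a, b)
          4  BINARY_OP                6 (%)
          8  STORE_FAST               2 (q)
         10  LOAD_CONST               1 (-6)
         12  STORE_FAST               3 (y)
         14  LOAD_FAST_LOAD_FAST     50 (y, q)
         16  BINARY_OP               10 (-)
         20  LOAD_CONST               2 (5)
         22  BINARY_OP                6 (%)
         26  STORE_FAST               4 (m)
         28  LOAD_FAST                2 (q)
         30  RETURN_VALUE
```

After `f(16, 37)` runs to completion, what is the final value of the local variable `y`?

-6

LOAD_FAST_LOAD_FAST a,b → push 16,37. Stack: [16, 37]
BINARY_OP % → 16 % 37 = 16. Stack: [16]
STORE_FAST q → q=16. Stack: []
LOAD_CONST → push -6. Stack: [-6]
STORE_FAST y → y=-6. Stack: []
LOAD_FAST_LOAD_FAST y,q → push -6,16. Stack: [-6, 16]
BINARY_OP - → -6 - 16 = -22. Stack: [-22]
LOAD_CONST → push 5. Stack: [-22, 5]
BINARY_OP % → -22 % 5 = 3. Stack: [3]
STORE_FAST m → m=3. Stack: []
LOAD_FAST q → push 16. Stack: [16]
RETURN_VALUE → return 16.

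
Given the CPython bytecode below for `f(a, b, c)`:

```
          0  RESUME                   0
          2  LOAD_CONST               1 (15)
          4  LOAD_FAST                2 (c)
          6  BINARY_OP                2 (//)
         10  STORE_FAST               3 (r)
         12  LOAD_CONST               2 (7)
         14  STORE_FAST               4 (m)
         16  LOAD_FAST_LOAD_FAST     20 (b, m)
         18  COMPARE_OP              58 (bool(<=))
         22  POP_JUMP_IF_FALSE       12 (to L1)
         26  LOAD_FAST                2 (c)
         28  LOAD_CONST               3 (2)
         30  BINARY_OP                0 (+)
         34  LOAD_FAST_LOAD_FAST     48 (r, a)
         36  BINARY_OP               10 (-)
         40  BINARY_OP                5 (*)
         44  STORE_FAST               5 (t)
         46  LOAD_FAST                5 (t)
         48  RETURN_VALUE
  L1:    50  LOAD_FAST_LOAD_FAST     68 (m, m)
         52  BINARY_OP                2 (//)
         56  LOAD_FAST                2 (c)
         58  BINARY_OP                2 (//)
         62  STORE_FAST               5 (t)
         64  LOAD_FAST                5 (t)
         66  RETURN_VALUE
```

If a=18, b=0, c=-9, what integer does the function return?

LOAD_CONST → push 15. Stack: [15]
LOAD_FAST c → push -9. Stack: [15, -9]
BINARY_OP // → 15 // -9 = -2. Stack: [-2]
STORE_FAST r → r=-2. Stack: []
LOAD_CONST → push 7. Stack: [7]
STORE_FAST m → m=7. Stack: []
LOAD_FAST_LOAD_FAST b,m → push 0,7. Stack: [0, 7]
COMPARE_OP bool(<=) → 0 vs 7 = True. Stack: [True]
POP_JUMP_IF_FALSE → pop True; no jump. Stack: []
LOAD_FAST c → push -9. Stack: [-9]
LOAD_CONST → push 2. Stack: [-9, 2]
BINARY_OP + → -9 + 2 = -7. Stack: [-7]
LOAD_FAST_LOAD_FAST r,a → push -2,18. Stack: [-7, -2, 18]
BINARY_OP - → -2 - 18 = -20. Stack: [-7, -20]
BINARY_OP * → -7 * -20 = 140. Stack: [140]
STORE_FAST t → t=140. Stack: []
LOAD_FAST t → push 140. Stack: [140]
RETURN_VALUE → return 140.

140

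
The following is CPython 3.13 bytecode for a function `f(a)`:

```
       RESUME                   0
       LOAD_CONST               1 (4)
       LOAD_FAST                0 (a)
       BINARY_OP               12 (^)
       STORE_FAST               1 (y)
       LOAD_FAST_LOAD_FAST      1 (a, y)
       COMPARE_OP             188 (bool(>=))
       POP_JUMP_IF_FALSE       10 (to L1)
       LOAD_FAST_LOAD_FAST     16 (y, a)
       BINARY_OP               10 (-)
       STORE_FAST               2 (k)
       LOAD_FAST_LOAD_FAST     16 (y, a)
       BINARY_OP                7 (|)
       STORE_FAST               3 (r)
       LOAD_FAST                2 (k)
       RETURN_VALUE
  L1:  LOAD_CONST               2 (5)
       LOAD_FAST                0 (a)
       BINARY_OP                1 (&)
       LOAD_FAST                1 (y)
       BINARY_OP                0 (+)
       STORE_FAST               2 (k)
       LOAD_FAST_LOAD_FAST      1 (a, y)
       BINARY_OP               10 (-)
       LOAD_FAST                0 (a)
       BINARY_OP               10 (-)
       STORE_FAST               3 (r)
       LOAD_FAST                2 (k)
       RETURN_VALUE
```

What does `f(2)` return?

6

LOAD_CONST → push 4. Stack: [4]
LOAD_FAST a → push 2. Stack: [4, 2]
BINARY_OP ^ → 4 ^ 2 = 6. Stack: [6]
STORE_FAST y → y=6. Stack: []
LOAD_FAST_LOAD_FAST a,y → push 2,6. Stack: [2, 6]
COMPARE_OP bool(>=) → 2 vs 6 = False. Stack: [False]
POP_JUMP_IF_FALSE → pop False; jump. Stack: []
LOAD_CONST → push 5. Stack: [5]
LOAD_FAST a → push 2. Stack: [5, 2]
BINARY_OP & → 5 & 2 = 0. Stack: [0]
LOAD_FAST y → push 6. Stack: [0, 6]
BINARY_OP + → 0 + 6 = 6. Stack: [6]
STORE_FAST k → k=6. Stack: []
LOAD_FAST_LOAD_FAST a,y → push 2,6. Stack: [2, 6]
BINARY_OP - → 2 - 6 = -4. Stack: [-4]
LOAD_FAST a → push 2. Stack: [-4, 2]
BINARY_OP - → -4 - 2 = -6. Stack: [-6]
STORE_FAST r → r=-6. Stack: []
LOAD_FAST k → push 6. Stack: [6]
RETURN_VALUE → return 6.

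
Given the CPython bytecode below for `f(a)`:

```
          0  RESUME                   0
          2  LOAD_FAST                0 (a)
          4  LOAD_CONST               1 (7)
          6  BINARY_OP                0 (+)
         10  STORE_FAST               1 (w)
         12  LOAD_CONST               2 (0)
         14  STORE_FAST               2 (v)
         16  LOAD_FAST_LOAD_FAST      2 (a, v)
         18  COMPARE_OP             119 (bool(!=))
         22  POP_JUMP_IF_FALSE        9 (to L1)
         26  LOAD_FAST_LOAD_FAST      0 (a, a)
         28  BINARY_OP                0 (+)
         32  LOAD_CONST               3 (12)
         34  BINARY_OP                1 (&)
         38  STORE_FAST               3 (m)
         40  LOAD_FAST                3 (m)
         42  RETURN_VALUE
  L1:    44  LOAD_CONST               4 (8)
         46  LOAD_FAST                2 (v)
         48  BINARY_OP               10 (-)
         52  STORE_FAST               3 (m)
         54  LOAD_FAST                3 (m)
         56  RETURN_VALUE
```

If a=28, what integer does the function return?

8

LOAD_FAST a → push 28. Stack: [28]
LOAD_CONST → push 7. Stack: [28, 7]
BINARY_OP + → 28 + 7 = 35. Stack: [35]
STORE_FAST w → w=35. Stack: []
LOAD_CONST → push 0. Stack: [0]
STORE_FAST v → v=0. Stack: []
LOAD_FAST_LOAD_FAST a,v → push 28,0. Stack: [28, 0]
COMPARE_OP bool(!=) → 28 vs 0 = True. Stack: [True]
POP_JUMP_IF_FALSE → pop True; no jump. Stack: []
LOAD_FAST_LOAD_FAST a,a → push 28,28. Stack: [28, 28]
BINARY_OP + → 28 + 28 = 56. Stack: [56]
LOAD_CONST → push 12. Stack: [56, 12]
BINARY_OP & → 56 & 12 = 8. Stack: [8]
STORE_FAST m → m=8. Stack: []
LOAD_FAST m → push 8. Stack: [8]
RETURN_VALUE → return 8.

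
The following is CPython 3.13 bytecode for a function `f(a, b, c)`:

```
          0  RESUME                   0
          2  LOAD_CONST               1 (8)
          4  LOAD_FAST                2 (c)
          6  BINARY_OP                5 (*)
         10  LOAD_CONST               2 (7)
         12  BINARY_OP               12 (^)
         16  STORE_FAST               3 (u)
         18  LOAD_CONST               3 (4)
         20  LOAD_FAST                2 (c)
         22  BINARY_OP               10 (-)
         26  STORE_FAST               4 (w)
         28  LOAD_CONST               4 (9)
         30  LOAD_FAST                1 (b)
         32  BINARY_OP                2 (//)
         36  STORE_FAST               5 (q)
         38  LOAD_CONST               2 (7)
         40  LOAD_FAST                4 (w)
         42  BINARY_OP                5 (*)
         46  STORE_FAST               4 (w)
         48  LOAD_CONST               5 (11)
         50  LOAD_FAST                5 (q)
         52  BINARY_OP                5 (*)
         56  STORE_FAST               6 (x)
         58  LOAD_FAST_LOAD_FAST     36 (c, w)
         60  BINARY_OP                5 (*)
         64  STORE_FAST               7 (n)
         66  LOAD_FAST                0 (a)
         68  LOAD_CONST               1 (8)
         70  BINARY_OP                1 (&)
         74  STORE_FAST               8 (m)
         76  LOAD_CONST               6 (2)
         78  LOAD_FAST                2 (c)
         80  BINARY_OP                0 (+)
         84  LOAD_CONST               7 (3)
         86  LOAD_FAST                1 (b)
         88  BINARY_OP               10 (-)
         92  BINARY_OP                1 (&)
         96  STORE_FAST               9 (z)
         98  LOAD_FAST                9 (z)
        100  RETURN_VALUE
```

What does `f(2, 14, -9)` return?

-15

LOAD_CONST → push 8. Stack: [8]
LOAD_FAST c → push -9. Stack: [8, -9]
BINARY_OP * → 8 * -9 = -72. Stack: [-72]
LOAD_CONST → push 7. Stack: [-72, 7]
BINARY_OP ^ → -72 ^ 7 = -65. Stack: [-65]
STORE_FAST u → u=-65. Stack: []
LOAD_CONST → push 4. Stack: [4]
LOAD_FAST c → push -9. Stack: [4, -9]
BINARY_OP - → 4 - -9 = 13. Stack: [13]
STORE_FAST w → w=13. Stack: []
LOAD_CONST → push 9. Stack: [9]
LOAD_FAST b → push 14. Stack: [9, 14]
BINARY_OP // → 9 // 14 = 0. Stack: [0]
STORE_FAST q → q=0. Stack: []
LOAD_CONST → push 7. Stack: [7]
LOAD_FAST w → push 13. Stack: [7, 13]
BINARY_OP * → 7 * 13 = 91. Stack: [91]
STORE_FAST w → w=91. Stack: []
LOAD_CONST → push 11. Stack: [11]
LOAD_FAST q → push 0. Stack: [11, 0]
BINARY_OP * → 11 * 0 = 0. Stack: [0]
STORE_FAST x → x=0. Stack: []
LOAD_FAST_LOAD_FAST c,w → push -9,91. Stack: [-9, 91]
BINARY_OP * → -9 * 91 = -819. Stack: [-819]
STORE_FAST n → n=-819. Stack: []
LOAD_FAST a → push 2. Stack: [2]
LOAD_CONST → push 8. Stack: [2, 8]
BINARY_OP & → 2 & 8 = 0. Stack: [0]
STORE_FAST m → m=0. Stack: []
LOAD_CONST → push 2. Stack: [2]
LOAD_FAST c → push -9. Stack: [2, -9]
BINARY_OP + → 2 + -9 = -7. Stack: [-7]
LOAD_CONST → push 3. Stack: [-7, 3]
LOAD_FAST b → push 14. Stack: [-7, 3, 14]
BINARY_OP - → 3 - 14 = -11. Stack: [-7, -11]
BINARY_OP & → -7 & -11 = -15. Stack: [-15]
STORE_FAST z → z=-15. Stack: []
LOAD_FAST z → push -15. Stack: [-15]
RETURN_VALUE → return -15.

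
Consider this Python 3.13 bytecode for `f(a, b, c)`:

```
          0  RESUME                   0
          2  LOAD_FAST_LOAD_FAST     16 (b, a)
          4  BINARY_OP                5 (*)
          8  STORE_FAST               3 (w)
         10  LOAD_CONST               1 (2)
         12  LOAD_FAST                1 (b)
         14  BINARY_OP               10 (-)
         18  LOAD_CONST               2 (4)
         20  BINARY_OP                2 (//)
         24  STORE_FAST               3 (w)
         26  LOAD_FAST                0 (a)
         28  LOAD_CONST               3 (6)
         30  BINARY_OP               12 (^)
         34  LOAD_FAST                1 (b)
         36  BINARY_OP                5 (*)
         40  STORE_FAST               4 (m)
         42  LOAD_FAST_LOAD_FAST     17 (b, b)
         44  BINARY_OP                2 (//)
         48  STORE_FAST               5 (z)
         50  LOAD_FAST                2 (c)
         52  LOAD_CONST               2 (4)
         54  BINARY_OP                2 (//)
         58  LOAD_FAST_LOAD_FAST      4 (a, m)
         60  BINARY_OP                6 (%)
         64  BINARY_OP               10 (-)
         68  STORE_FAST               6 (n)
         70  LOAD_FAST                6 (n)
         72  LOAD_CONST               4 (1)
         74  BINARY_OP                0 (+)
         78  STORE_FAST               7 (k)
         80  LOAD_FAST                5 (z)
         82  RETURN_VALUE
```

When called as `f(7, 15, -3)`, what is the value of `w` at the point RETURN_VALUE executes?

-4

LOAD_FAST_LOAD_FAST b,a → push 15,7. Stack: [15, 7]
BINARY_OP * → 15 * 7 = 105. Stack: [105]
STORE_FAST w → w=105. Stack: []
LOAD_CONST → push 2. Stack: [2]
LOAD_FAST b → push 15. Stack: [2, 15]
BINARY_OP - → 2 - 15 = -13. Stack: [-13]
LOAD_CONST → push 4. Stack: [-13, 4]
BINARY_OP // → -13 // 4 = -4. Stack: [-4]
STORE_FAST w → w=-4. Stack: []
LOAD_FAST a → push 7. Stack: [7]
LOAD_CONST → push 6. Stack: [7, 6]
BINARY_OP ^ → 7 ^ 6 = 1. Stack: [1]
LOAD_FAST b → push 15. Stack: [1, 15]
BINARY_OP * → 1 * 15 = 15. Stack: [15]
STORE_FAST m → m=15. Stack: []
LOAD_FAST_LOAD_FAST b,b → push 15,15. Stack: [15, 15]
BINARY_OP // → 15 // 15 = 1. Stack: [1]
STORE_FAST z → z=1. Stack: []
LOAD_FAST c → push -3. Stack: [-3]
LOAD_CONST → push 4. Stack: [-3, 4]
BINARY_OP // → -3 // 4 = -1. Stack: [-1]
LOAD_FAST_LOAD_FAST a,m → push 7,15. Stack: [-1, 7, 15]
BINARY_OP % → 7 % 15 = 7. Stack: [-1, 7]
BINARY_OP - → -1 - 7 = -8. Stack: [-8]
STORE_FAST n → n=-8. Stack: []
LOAD_FAST n → push -8. Stack: [-8]
LOAD_CONST → push 1. Stack: [-8, 1]
BINARY_OP + → -8 + 1 = -7. Stack: [-7]
STORE_FAST k → k=-7. Stack: []
LOAD_FAST z → push 1. Stack: [1]
RETURN_VALUE → return 1.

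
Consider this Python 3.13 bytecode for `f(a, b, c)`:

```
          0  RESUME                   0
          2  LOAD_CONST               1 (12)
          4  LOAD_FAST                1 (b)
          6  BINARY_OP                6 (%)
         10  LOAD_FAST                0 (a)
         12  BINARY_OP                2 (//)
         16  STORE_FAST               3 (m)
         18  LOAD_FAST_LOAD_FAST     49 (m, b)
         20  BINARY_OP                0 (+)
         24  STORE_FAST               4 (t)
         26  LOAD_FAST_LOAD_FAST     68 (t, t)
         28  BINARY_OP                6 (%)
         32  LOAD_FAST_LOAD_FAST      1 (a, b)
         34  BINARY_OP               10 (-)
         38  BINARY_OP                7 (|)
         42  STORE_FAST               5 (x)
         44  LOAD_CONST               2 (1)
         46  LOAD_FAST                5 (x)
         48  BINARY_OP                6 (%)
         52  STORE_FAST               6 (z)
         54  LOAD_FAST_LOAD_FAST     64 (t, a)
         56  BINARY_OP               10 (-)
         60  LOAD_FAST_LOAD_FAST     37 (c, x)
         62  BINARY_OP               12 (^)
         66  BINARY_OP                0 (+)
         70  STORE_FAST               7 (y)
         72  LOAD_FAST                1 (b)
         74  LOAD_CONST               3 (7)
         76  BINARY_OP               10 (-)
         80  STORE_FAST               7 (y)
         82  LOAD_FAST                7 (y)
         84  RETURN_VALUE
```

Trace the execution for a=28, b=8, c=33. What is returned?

LOAD_CONST → push 12. Stack: [12]
LOAD_FAST b → push 8. Stack: [12, 8]
BINARY_OP % → 12 % 8 = 4. Stack: [4]
LOAD_FAST a → push 28. Stack: [4, 28]
BINARY_OP // → 4 // 28 = 0. Stack: [0]
STORE_FAST m → m=0. Stack: []
LOAD_FAST_LOAD_FAST m,b → push 0,8. Stack: [0, 8]
BINARY_OP + → 0 + 8 = 8. Stack: [8]
STORE_FAST t → t=8. Stack: []
LOAD_FAST_LOAD_FAST t,t → push 8,8. Stack: [8, 8]
BINARY_OP % → 8 % 8 = 0. Stack: [0]
LOAD_FAST_LOAD_FAST a,b → push 28,8. Stack: [0, 28, 8]
BINARY_OP - → 28 - 8 = 20. Stack: [0, 20]
BINARY_OP | → 0 | 20 = 20. Stack: [20]
STORE_FAST x → x=20. Stack: []
LOAD_CONST → push 1. Stack: [1]
LOAD_FAST x → push 20. Stack: [1, 20]
BINARY_OP % → 1 % 20 = 1. Stack: [1]
STORE_FAST z → z=1. Stack: []
LOAD_FAST_LOAD_FAST t,a → push 8,28. Stack: [8, 28]
BINARY_OP - → 8 - 28 = -20. Stack: [-20]
LOAD_FAST_LOAD_FAST c,x → push 33,20. Stack: [-20, 33, 20]
BINARY_OP ^ → 33 ^ 20 = 53. Stack: [-20, 53]
BINARY_OP + → -20 + 53 = 33. Stack: [33]
STORE_FAST y → y=33. Stack: []
LOAD_FAST b → push 8. Stack: [8]
LOAD_CONST → push 7. Stack: [8, 7]
BINARY_OP - → 8 - 7 = 1. Stack: [1]
STORE_FAST y → y=1. Stack: []
LOAD_FAST y → push 1. Stack: [1]
RETURN_VALUE → return 1.

1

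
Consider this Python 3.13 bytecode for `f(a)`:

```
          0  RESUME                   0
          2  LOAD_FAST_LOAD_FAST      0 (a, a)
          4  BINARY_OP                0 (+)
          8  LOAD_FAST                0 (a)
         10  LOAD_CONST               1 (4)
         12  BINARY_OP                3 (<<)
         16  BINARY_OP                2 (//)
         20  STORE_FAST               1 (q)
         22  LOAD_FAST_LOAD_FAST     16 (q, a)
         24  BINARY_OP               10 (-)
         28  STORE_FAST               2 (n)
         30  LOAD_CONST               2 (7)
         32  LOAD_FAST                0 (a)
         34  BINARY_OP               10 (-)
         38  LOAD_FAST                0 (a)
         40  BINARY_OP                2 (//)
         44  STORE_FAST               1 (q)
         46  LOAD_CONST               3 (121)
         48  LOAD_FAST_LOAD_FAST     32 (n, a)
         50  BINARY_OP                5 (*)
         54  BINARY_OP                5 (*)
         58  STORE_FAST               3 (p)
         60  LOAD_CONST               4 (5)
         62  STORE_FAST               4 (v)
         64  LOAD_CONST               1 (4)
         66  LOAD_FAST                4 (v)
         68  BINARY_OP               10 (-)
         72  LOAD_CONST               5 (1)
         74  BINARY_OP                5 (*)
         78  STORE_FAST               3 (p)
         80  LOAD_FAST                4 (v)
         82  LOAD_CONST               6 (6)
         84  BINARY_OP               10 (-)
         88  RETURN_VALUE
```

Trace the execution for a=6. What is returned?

-1

LOAD_FAST_LOAD_FAST a,a → push 6,6. Stack: [6, 6]
BINARY_OP + → 6 + 6 = 12. Stack: [12]
LOAD_FAST a → push 6. Stack: [12, 6]
LOAD_CONST → push 4. Stack: [12, 6, 4]
BINARY_OP << → 6 << 4 = 96. Stack: [12, 96]
BINARY_OP // → 12 // 96 = 0. Stack: [0]
STORE_FAST q → q=0. Stack: []
LOAD_FAST_LOAD_FAST q,a → push 0,6. Stack: [0, 6]
BINARY_OP - → 0 - 6 = -6. Stack: [-6]
STORE_FAST n → n=-6. Stack: []
LOAD_CONST → push 7. Stack: [7]
LOAD_FAST a → push 6. Stack: [7, 6]
BINARY_OP - → 7 - 6 = 1. Stack: [1]
LOAD_FAST a → push 6. Stack: [1, 6]
BINARY_OP // → 1 // 6 = 0. Stack: [0]
STORE_FAST q → q=0. Stack: []
LOAD_CONST → push 121. Stack: [121]
LOAD_FAST_LOAD_FAST n,a → push -6,6. Stack: [121, -6, 6]
BINARY_OP * → -6 * 6 = -36. Stack: [121, -36]
BINARY_OP * → 121 * -36 = -4356. Stack: [-4356]
STORE_FAST p → p=-4356. Stack: []
LOAD_CONST → push 5. Stack: [5]
STORE_FAST v → v=5. Stack: []
LOAD_CONST → push 4. Stack: [4]
LOAD_FAST v → push 5. Stack: [4, 5]
BINARY_OP - → 4 - 5 = -1. Stack: [-1]
LOAD_CONST → push 1. Stack: [-1, 1]
BINARY_OP * → -1 * 1 = -1. Stack: [-1]
STORE_FAST p → p=-1. Stack: []
LOAD_FAST v → push 5. Stack: [5]
LOAD_CONST → push 6. Stack: [5, 6]
BINARY_OP - → 5 - 6 = -1. Stack: [-1]
RETURN_VALUE → return -1.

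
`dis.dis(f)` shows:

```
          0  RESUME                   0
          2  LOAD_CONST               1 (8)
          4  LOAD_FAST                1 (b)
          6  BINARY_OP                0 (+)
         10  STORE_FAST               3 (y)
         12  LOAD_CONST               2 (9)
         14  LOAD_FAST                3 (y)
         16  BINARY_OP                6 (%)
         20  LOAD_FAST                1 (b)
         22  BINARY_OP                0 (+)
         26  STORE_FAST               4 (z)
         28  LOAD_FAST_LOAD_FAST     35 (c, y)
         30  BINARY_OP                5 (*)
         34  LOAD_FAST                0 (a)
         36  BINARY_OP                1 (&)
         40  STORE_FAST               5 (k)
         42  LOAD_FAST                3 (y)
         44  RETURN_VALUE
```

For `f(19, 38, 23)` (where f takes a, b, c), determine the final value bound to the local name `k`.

LOAD_CONST → push 8. Stack: [8]
LOAD_FAST b → push 38. Stack: [8, 38]
BINARY_OP + → 8 + 38 = 46. Stack: [46]
STORE_FAST y → y=46. Stack: []
LOAD_CONST → push 9. Stack: [9]
LOAD_FAST y → push 46. Stack: [9, 46]
BINARY_OP % → 9 % 46 = 9. Stack: [9]
LOAD_FAST b → push 38. Stack: [9, 38]
BINARY_OP + → 9 + 38 = 47. Stack: [47]
STORE_FAST z → z=47. Stack: []
LOAD_FAST_LOAD_FAST c,y → push 23,46. Stack: [23, 46]
BINARY_OP * → 23 * 46 = 1058. Stack: [1058]
LOAD_FAST a → push 19. Stack: [1058, 19]
BINARY_OP & → 1058 & 19 = 2. Stack: [2]
STORE_FAST k → k=2. Stack: []
LOAD_FAST y → push 46. Stack: [46]
RETURN_VALUE → return 46.

2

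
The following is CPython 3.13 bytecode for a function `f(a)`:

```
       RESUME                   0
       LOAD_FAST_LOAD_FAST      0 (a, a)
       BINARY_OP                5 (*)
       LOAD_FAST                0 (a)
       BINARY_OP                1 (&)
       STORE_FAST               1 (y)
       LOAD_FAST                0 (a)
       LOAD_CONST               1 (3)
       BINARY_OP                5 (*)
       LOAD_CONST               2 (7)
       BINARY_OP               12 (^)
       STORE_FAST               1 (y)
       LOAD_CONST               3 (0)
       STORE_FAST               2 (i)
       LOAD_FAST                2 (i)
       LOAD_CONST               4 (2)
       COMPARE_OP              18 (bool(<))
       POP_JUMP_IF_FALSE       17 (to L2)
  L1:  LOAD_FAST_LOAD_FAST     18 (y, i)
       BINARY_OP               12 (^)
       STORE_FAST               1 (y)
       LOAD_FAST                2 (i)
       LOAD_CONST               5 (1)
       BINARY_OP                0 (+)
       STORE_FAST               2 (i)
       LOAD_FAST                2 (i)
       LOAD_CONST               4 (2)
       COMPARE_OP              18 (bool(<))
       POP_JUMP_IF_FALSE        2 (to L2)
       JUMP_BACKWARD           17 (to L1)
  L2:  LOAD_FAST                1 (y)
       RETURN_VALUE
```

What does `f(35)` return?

111

LOAD_FAST_LOAD_FAST a,a → push 35,35. Stack: [35, 35]
BINARY_OP * → 35 * 35 = 1225. Stack: [1225]
LOAD_FAST a → push 35. Stack: [1225, 35]
BINARY_OP & → 1225 & 35 = 1. Stack: [1]
STORE_FAST y → y=1. Stack: []
LOAD_FAST a → push 35. Stack: [35]
LOAD_CONST → push 3. Stack: [35, 3]
BINARY_OP * → 35 * 3 = 105. Stack: [105]
LOAD_CONST → push 7. Stack: [105, 7]
BINARY_OP ^ → 105 ^ 7 = 110. Stack: [110]
STORE_FAST y → y=110. Stack: []
LOAD_CONST → push 0. Stack: [0]
STORE_FAST i → i=0. Stack: []
LOAD_FAST i → push 0. Stack: [0]
LOAD_CONST → push 2. Stack: [0, 2]
COMPARE_OP bool(<) → 0 vs 2 = True. Stack: [True]
POP_JUMP_IF_FALSE → pop True; no jump. Stack: []
LOAD_FAST_LOAD_FAST y,i → push 110,0. Stack: [110, 0]
BINARY_OP ^ → 110 ^ 0 = 110. Stack: [110]
STORE_FAST y → y=110. Stack: []
LOAD_FAST i → push 0. Stack: [0]
LOAD_CONST → push 1. Stack: [0, 1]
BINARY_OP + → 0 + 1 = 1. Stack: [1]
STORE_FAST i → i=1. Stack: []
LOAD_FAST i → push 1. Stack: [1]
LOAD_CONST → push 2. Stack: [1, 2]
COMPARE_OP bool(<) → 1 vs 2 = True. Stack: [True]
POP_JUMP_IF_FALSE → pop True; no jump. Stack: []
LOAD_FAST_LOAD_FAST y,i → push 110,1. Stack: [110, 1]
BINARY_OP ^ → 110 ^ 1 = 111. Stack: [111]
STORE_FAST y → y=111. Stack: []
LOAD_FAST i → push 1. Stack: [1]
LOAD_CONST → push 1. Stack: [1, 1]
BINARY_OP + → 1 + 1 = 2. Stack: [2]
STORE_FAST i → i=2. Stack: []
LOAD_FAST i → push 2. Stack: [2]
LOAD_CONST → push 2. Stack: [2, 2]
COMPARE_OP bool(<) → 2 vs 2 = False. Stack: [False]
POP_JUMP_IF_FALSE → pop False; jump. Stack: []
LOAD_FAST y → push 111. Stack: [111]
RETURN_VALUE → return 111.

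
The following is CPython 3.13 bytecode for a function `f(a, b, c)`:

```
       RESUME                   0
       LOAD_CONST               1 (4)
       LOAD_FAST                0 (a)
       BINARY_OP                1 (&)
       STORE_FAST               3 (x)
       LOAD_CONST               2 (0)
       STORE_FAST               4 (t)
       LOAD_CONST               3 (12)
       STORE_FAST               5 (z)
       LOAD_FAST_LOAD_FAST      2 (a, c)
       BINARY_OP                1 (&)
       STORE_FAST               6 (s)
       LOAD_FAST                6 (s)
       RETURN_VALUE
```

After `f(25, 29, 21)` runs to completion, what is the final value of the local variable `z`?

12

LOAD_CONST → push 4. Stack: [4]
LOAD_FAST a → push 25. Stack: [4, 25]
BINARY_OP & → 4 & 25 = 0. Stack: [0]
STORE_FAST x → x=0. Stack: []
LOAD_CONST → push 0. Stack: [0]
STORE_FAST t → t=0. Stack: []
LOAD_CONST → push 12. Stack: [12]
STORE_FAST z → z=12. Stack: []
LOAD_FAST_LOAD_FAST a,c → push 25,21. Stack: [25, 21]
BINARY_OP & → 25 & 21 = 17. Stack: [17]
STORE_FAST s → s=17. Stack: []
LOAD_FAST s → push 17. Stack: [17]
RETURN_VALUE → return 17.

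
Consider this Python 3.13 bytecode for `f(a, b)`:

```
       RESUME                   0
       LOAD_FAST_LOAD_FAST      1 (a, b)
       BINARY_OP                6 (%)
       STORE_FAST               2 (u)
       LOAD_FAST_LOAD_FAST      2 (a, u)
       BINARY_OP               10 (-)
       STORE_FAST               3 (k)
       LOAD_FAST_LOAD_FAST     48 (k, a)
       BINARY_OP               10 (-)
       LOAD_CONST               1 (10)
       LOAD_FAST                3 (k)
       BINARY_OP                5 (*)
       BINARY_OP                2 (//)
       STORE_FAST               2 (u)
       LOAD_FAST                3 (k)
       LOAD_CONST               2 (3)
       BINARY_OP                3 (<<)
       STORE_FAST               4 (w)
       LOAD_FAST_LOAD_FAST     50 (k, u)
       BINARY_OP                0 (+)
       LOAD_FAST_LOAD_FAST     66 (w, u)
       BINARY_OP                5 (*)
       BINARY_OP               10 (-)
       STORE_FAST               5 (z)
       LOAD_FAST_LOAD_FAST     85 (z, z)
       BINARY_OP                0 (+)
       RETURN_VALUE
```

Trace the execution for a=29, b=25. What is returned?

448

LOAD_FAST_LOAD_FAST a,b → push 29,25. Stack: [29, 25]
BINARY_OP % → 29 % 25 = 4. Stack: [4]
STORE_FAST u → u=4. Stack: []
LOAD_FAST_LOAD_FAST a,u → push 29,4. Stack: [29, 4]
BINARY_OP - → 29 - 4 = 25. Stack: [25]
STORE_FAST k → k=25. Stack: []
LOAD_FAST_LOAD_FAST k,a → push 25,29. Stack: [25, 29]
BINARY_OP - → 25 - 29 = -4. Stack: [-4]
LOAD_CONST → push 10. Stack: [-4, 10]
LOAD_FAST k → push 25. Stack: [-4, 10, 25]
BINARY_OP * → 10 * 25 = 250. Stack: [-4, 250]
BINARY_OP // → -4 // 250 = -1. Stack: [-1]
STORE_FAST u → u=-1. Stack: []
LOAD_FAST k → push 25. Stack: [25]
LOAD_CONST → push 3. Stack: [25, 3]
BINARY_OP << → 25 << 3 = 200. Stack: [200]
STORE_FAST w → w=200. Stack: []
LOAD_FAST_LOAD_FAST k,u → push 25,-1. Stack: [25, -1]
BINARY_OP + → 25 + -1 = 24. Stack: [24]
LOAD_FAST_LOAD_FAST w,u → push 200,-1. Stack: [24, 200, -1]
BINARY_OP * → 200 * -1 = -200. Stack: [24, -200]
BINARY_OP - → 24 - -200 = 224. Stack: [224]
STORE_FAST z → z=224. Stack: []
LOAD_FAST_LOAD_FAST z,z → push 224,224. Stack: [224, 224]
BINARY_OP + → 224 + 224 = 448. Stack: [448]
RETURN_VALUE → return 448.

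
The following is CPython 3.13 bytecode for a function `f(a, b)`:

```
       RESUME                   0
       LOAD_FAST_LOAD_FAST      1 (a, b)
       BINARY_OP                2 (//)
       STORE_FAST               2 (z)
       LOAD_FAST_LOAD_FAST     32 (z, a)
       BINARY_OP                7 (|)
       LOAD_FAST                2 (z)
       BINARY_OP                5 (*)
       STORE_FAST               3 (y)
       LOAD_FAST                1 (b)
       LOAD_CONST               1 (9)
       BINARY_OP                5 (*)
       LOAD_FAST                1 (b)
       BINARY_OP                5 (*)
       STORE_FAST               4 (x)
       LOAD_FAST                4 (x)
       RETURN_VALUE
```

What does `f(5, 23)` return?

4761

LOAD_FAST_LOAD_FAST a,b → push 5,23. Stack: [5, 23]
BINARY_OP // → 5 // 23 = 0. Stack: [0]
STORE_FAST z → z=0. Stack: []
LOAD_FAST_LOAD_FAST z,a → push 0,5. Stack: [0, 5]
BINARY_OP | → 0 | 5 = 5. Stack: [5]
LOAD_FAST z → push 0. Stack: [5, 0]
BINARY_OP * → 5 * 0 = 0. Stack: [0]
STORE_FAST y → y=0. Stack: []
LOAD_FAST b → push 23. Stack: [23]
LOAD_CONST → push 9. Stack: [23, 9]
BINARY_OP * → 23 * 9 = 207. Stack: [207]
LOAD_FAST b → push 23. Stack: [207, 23]
BINARY_OP * → 207 * 23 = 4761. Stack: [4761]
STORE_FAST x → x=4761. Stack: []
LOAD_FAST x → push 4761. Stack: [4761]
RETURN_VALUE → return 4761.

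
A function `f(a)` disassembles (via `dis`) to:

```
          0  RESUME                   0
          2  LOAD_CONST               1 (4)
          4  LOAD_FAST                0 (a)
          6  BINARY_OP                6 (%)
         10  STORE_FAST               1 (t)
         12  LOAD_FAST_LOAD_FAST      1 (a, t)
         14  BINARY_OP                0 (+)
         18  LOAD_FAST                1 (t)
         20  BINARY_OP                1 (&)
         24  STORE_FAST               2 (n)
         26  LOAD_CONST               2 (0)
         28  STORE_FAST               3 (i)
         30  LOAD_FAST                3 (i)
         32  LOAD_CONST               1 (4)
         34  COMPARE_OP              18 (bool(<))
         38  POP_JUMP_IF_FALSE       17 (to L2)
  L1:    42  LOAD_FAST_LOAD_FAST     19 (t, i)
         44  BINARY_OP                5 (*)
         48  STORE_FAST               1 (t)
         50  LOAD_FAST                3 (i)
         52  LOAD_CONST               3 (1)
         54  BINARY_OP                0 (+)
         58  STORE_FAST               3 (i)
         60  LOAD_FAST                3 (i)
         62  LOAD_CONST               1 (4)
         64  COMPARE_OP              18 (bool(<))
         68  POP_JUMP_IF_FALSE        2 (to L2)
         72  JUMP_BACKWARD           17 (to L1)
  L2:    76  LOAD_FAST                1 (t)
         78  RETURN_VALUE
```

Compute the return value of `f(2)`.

LOAD_CONST → push 4. Stack: [4]
LOAD_FAST a → push 2. Stack: [4, 2]
BINARY_OP % → 4 % 2 = 0. Stack: [0]
STORE_FAST t → t=0. Stack: []
LOAD_FAST_LOAD_FAST a,t → push 2,0. Stack: [2, 0]
BINARY_OP + → 2 + 0 = 2. Stack: [2]
LOAD_FAST t → push 0. Stack: [2, 0]
BINARY_OP & → 2 & 0 = 0. Stack: [0]
STORE_FAST n → n=0. Stack: []
LOAD_CONST → push 0. Stack: [0]
STORE_FAST i → i=0. Stack: []
LOAD_FAST i → push 0. Stack: [0]
LOAD_CONST → push 4. Stack: [0, 4]
COMPARE_OP bool(<) → 0 vs 4 = True. Stack: [True]
POP_JUMP_IF_FALSE → pop True; no jump. Stack: []
LOAD_FAST_LOAD_FAST t,i → push 0,0. Stack: [0, 0]
BINARY_OP * → 0 * 0 = 0. Stack: [0]
STORE_FAST t → t=0. Stack: []
LOAD_FAST i → push 0. Stack: [0]
LOAD_CONST → push 1. Stack: [0, 1]
BINARY_OP + → 0 + 1 = 1. Stack: [1]
STORE_FAST i → i=1. Stack: []
LOAD_FAST i → push 1. Stack: [1]
LOAD_CONST → push 4. Stack: [1, 4]
COMPARE_OP bool(<) → 1 vs 4 = True. Stack: [True]
POP_JUMP_IF_FALSE → pop True; no jump. Stack: []
LOAD_FAST_LOAD_FAST t,i → push 0,1. Stack: [0, 1]
BINARY_OP * → 0 * 1 = 0. Stack: [0]
STORE_FAST t → t=0. Stack: []
LOAD_FAST i → push 1. Stack: [1]
LOAD_CONST → push 1. Stack: [1, 1]
BINARY_OP + → 1 + 1 = 2. Stack: [2]
STORE_FAST i → i=2. Stack: []
LOAD_FAST i → push 2. Stack: [2]
LOAD_CONST → push 4. Stack: [2, 4]
COMPARE_OP bool(<) → 2 vs 4 = True. Stack: [True]
POP_JUMP_IF_FALSE → pop True; no jump. Stack: []
LOAD_FAST_LOAD_FAST t,i → push 0,2. Stack: [0, 2]
BINARY_OP * → 0 * 2 = 0. Stack: [0]
STORE_FAST t → t=0. Stack: []
LOAD_FAST i → push 2. Stack: [2]
LOAD_CONST → push 1. Stack: [2, 1]
BINARY_OP + → 2 + 1 = 3. Stack: [3]
STORE_FAST i → i=3. Stack: []
LOAD_FAST i → push 3. Stack: [3]
LOAD_CONST → push 4. Stack: [3, 4]
COMPARE_OP bool(<) → 3 vs 4 = True. Stack: [True]
POP_JUMP_IF_FALSE → pop True; no jump. Stack: []
LOAD_FAST_LOAD_FAST t,i → push 0,3. Stack: [0, 3]
BINARY_OP * → 0 * 3 = 0. Stack: [0]
STORE_FAST t → t=0. Stack: []
LOAD_FAST i → push 3. Stack: [3]
LOAD_CONST → push 1. Stack: [3, 1]
BINARY_OP + → 3 + 1 = 4. Stack: [4]
STORE_FAST i → i=4. Stack: []
LOAD_FAST i → push 4. Stack: [4]
LOAD_CONST → push 4. Stack: [4, 4]
COMPARE_OP bool(<) → 4 vs 4 = False. Stack: [False]
POP_JUMP_IF_FALSE → pop False; jump. Stack: []
LOAD_FAST t → push 0. Stack: [0]
RETURN_VALUE → return 0.

0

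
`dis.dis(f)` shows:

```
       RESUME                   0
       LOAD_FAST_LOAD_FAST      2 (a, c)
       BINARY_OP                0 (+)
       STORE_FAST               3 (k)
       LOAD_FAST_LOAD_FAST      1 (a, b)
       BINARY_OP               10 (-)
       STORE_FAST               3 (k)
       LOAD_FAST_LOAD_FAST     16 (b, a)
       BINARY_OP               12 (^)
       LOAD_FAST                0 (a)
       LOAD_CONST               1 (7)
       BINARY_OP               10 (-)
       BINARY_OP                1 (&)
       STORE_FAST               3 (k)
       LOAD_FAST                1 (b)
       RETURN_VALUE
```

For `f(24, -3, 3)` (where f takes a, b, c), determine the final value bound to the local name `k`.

1

LOAD_FAST_LOAD_FAST a,c → push 24,3. Stack: [24, 3]
BINARY_OP + → 24 + 3 = 27. Stack: [27]
STORE_FAST k → k=27. Stack: []
LOAD_FAST_LOAD_FAST a,b → push 24,-3. Stack: [24, -3]
BINARY_OP - → 24 - -3 = 27. Stack: [27]
STORE_FAST k → k=27. Stack: []
LOAD_FAST_LOAD_FAST b,a → push -3,24. Stack: [-3, 24]
BINARY_OP ^ → -3 ^ 24 = -27. Stack: [-27]
LOAD_FAST a → push 24. Stack: [-27, 24]
LOAD_CONST → push 7. Stack: [-27, 24, 7]
BINARY_OP - → 24 - 7 = 17. Stack: [-27, 17]
BINARY_OP & → -27 & 17 = 1. Stack: [1]
STORE_FAST k → k=1. Stack: []
LOAD_FAST b → push -3. Stack: [-3]
RETURN_VALUE → return -3.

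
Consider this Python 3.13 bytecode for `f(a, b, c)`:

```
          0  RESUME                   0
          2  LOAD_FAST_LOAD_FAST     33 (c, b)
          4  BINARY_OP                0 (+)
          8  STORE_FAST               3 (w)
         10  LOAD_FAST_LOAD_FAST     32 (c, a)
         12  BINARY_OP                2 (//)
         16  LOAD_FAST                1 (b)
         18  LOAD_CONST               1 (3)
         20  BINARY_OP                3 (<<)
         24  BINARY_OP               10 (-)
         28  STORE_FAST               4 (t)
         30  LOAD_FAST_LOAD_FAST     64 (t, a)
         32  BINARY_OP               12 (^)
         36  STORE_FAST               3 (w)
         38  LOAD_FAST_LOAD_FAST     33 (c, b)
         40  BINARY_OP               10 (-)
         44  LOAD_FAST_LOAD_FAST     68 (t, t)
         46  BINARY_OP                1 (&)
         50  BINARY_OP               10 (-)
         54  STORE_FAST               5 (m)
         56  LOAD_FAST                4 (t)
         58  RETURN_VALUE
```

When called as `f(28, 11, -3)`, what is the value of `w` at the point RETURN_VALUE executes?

-69

LOAD_FAST_LOAD_FAST c,b → push -3,11. Stack: [-3, 11]
BINARY_OP + → -3 + 11 = 8. Stack: [8]
STORE_FAST w → w=8. Stack: []
LOAD_FAST_LOAD_FAST c,a → push -3,28. Stack: [-3, 28]
BINARY_OP // → -3 // 28 = -1. Stack: [-1]
LOAD_FAST b → push 11. Stack: [-1, 11]
LOAD_CONST → push 3. Stack: [-1, 11, 3]
BINARY_OP << → 11 << 3 = 88. Stack: [-1, 88]
BINARY_OP - → -1 - 88 = -89. Stack: [-89]
STORE_FAST t → t=-89. Stack: []
LOAD_FAST_LOAD_FAST t,a → push -89,28. Stack: [-89, 28]
BINARY_OP ^ → -89 ^ 28 = -69. Stack: [-69]
STORE_FAST w → w=-69. Stack: []
LOAD_FAST_LOAD_FAST c,b → push -3,11. Stack: [-3, 11]
BINARY_OP - → -3 - 11 = -14. Stack: [-14]
LOAD_FAST_LOAD_FAST t,t → push -89,-89. Stack: [-14, -89, -89]
BINARY_OP & → -89 & -89 = -89. Stack: [-14, -89]
BINARY_OP - → -14 - -89 = 75. Stack: [75]
STORE_FAST m → m=75. Stack: []
LOAD_FAST t → push -89. Stack: [-89]
RETURN_VALUE → return -89.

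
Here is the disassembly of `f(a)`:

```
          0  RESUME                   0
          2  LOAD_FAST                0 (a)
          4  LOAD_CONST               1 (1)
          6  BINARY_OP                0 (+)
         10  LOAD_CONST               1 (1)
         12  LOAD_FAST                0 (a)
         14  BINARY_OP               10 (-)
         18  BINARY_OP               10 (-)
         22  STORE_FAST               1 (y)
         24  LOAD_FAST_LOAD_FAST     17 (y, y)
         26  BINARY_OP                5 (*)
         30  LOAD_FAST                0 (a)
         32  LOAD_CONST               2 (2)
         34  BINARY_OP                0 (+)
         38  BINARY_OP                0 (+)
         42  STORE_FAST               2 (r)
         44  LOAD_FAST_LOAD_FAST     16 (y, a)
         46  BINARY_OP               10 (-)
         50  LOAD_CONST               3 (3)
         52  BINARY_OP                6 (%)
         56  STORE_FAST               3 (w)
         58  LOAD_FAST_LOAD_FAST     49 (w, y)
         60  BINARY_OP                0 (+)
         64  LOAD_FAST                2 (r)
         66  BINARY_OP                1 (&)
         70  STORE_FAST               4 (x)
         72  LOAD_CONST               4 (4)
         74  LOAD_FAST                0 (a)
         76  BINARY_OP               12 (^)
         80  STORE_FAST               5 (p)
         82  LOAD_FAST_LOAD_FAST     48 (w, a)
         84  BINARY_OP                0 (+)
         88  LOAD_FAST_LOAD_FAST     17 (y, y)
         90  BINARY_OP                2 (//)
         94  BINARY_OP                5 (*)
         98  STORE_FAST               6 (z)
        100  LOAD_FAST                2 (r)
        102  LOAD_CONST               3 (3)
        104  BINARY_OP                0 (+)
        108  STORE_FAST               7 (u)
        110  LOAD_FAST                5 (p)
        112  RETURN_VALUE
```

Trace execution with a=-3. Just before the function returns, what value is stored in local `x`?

34

LOAD_FAST a → push -3. Stack: [-3]
LOAD_CONST → push 1. Stack: [-3, 1]
BINARY_OP + → -3 + 1 = -2. Stack: [-2]
LOAD_CONST → push 1. Stack: [-2, 1]
LOAD_FAST a → push -3. Stack: [-2, 1, -3]
BINARY_OP - → 1 - -3 = 4. Stack: [-2, 4]
BINARY_OP - → -2 - 4 = -6. Stack: [-6]
STORE_FAST y → y=-6. Stack: []
LOAD_FAST_LOAD_FAST y,y → push -6,-6. Stack: [-6, -6]
BINARY_OP * → -6 * -6 = 36. Stack: [36]
LOAD_FAST a → push -3. Stack: [36, -3]
LOAD_CONST → push 2. Stack: [36, -3, 2]
BINARY_OP + → -3 + 2 = -1. Stack: [36, -1]
BINARY_OP + → 36 + -1 = 35. Stack: [35]
STORE_FAST r → r=35. Stack: []
LOAD_FAST_LOAD_FAST y,a → push -6,-3. Stack: [-6, -3]
BINARY_OP - → -6 - -3 = -3. Stack: [-3]
LOAD_CONST → push 3. Stack: [-3, 3]
BINARY_OP % → -3 % 3 = 0. Stack: [0]
STORE_FAST w → w=0. Stack: []
LOAD_FAST_LOAD_FAST w,y → push 0,-6. Stack: [0, -6]
BINARY_OP + → 0 + -6 = -6. Stack: [-6]
LOAD_FAST r → push 35. Stack: [-6, 35]
BINARY_OP & → -6 & 35 = 34. Stack: [34]
STORE_FAST x → x=34. Stack: []
LOAD_CONST → push 4. Stack: [4]
LOAD_FAST a → push -3. Stack: [4, -3]
BINARY_OP ^ → 4 ^ -3 = -7. Stack: [-7]
STORE_FAST p → p=-7. Stack: []
LOAD_FAST_LOAD_FAST w,a → push 0,-3. Stack: [0, -3]
BINARY_OP + → 0 + -3 = -3. Stack: [-3]
LOAD_FAST_LOAD_FAST y,y → push -6,-6. Stack: [-3, -6, -6]
BINARY_OP // → -6 // -6 = 1. Stack: [-3, 1]
BINARY_OP * → -3 * 1 = -3. Stack: [-3]
STORE_FAST z → z=-3. Stack: []
LOAD_FAST r → push 35. Stack: [35]
LOAD_CONST → push 3. Stack: [35, 3]
BINARY_OP + → 35 + 3 = 38. Stack: [38]
STORE_FAST u → u=38. Stack: []
LOAD_FAST p → push -7. Stack: [-7]
RETURN_VALUE → return -7.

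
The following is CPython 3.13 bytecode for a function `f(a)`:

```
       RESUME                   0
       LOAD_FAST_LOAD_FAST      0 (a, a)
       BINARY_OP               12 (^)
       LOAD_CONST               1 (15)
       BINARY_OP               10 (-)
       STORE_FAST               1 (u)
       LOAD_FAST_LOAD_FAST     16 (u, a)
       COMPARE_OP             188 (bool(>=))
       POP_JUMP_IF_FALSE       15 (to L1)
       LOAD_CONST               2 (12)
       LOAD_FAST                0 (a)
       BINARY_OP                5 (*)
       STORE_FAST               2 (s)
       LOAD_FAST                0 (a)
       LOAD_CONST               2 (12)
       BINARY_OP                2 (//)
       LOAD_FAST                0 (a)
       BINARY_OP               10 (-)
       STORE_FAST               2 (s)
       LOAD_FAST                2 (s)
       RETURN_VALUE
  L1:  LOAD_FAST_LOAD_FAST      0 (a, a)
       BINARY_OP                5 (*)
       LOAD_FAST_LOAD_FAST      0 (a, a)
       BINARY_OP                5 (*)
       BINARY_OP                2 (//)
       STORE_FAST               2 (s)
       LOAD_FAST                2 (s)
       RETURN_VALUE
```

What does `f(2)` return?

1

LOAD_FAST_LOAD_FAST a,a → push 2,2. Stack: [2, 2]
BINARY_OP ^ → 2 ^ 2 = 0. Stack: [0]
LOAD_CONST → push 15. Stack: [0, 15]
BINARY_OP - → 0 - 15 = -15. Stack: [-15]
STORE_FAST u → u=-15. Stack: []
LOAD_FAST_LOAD_FAST u,a → push -15,2. Stack: [-15, 2]
COMPARE_OP bool(>=) → -15 vs 2 = False. Stack: [False]
POP_JUMP_IF_FALSE → pop False; jump. Stack: []
LOAD_FAST_LOAD_FAST a,a → push 2,2. Stack: [2, 2]
BINARY_OP * → 2 * 2 = 4. Stack: [4]
LOAD_FAST_LOAD_FAST a,a → push 2,2. Stack: [4, 2, 2]
BINARY_OP * → 2 * 2 = 4. Stack: [4, 4]
BINARY_OP // → 4 // 4 = 1. Stack: [1]
STORE_FAST s → s=1. Stack: []
LOAD_FAST s → push 1. Stack: [1]
RETURN_VALUE → return 1.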